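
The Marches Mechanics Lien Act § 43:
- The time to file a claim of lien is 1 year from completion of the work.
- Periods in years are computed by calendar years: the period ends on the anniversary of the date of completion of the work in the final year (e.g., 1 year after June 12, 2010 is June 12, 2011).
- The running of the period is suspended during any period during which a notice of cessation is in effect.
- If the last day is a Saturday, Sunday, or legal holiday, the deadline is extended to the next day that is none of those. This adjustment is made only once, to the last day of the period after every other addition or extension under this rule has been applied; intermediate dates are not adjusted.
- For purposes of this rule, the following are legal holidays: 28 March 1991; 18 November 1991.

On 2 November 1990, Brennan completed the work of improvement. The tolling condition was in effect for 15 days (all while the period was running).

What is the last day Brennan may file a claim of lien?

November 19, 1991

1 year after 2 November 1990 is November 2, 1991.
Tolling adds 15 days: November 2, 1991 + 15 days = November 17, 1991.
November 17, 1991 is Sunday; November 18, 1991 is a listed holiday. The next qualifying day is November 19, 1991.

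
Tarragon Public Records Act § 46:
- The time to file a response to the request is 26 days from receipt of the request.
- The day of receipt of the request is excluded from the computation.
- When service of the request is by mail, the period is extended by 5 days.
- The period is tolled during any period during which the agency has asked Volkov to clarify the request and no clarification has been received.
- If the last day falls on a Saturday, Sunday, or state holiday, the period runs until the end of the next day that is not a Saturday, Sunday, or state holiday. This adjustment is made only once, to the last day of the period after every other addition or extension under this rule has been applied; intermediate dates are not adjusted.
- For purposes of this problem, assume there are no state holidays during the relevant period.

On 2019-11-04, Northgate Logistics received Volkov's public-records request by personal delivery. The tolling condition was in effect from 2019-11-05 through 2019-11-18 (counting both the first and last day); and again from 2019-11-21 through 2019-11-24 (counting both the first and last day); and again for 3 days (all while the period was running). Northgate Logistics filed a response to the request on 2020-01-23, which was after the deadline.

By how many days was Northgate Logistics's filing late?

26 days after 2019-11-04 is November 30, 2019.
Service was not by mail, so no mail extension applies.
From November 5, 2019 through November 18, 2019 inclusive is 14 days; tolling adds 14 days: November 30, 2019 + 14 days = December 14, 2019.
From November 21, 2019 through November 24, 2019 inclusive is 4 days; tolling adds 4 days: December 14, 2019 + 4 days = December 18, 2019.
Tolling adds 3 days: December 18, 2019 + 3 days = December 21, 2019.
December 21, 2019 is Saturday; December 22, 2019 is Sunday. The next qualifying day is December 23, 2019.
The deadline is December 23, 2019; from December 23, 2019 to January 23, 2020 is 31 days.

31 days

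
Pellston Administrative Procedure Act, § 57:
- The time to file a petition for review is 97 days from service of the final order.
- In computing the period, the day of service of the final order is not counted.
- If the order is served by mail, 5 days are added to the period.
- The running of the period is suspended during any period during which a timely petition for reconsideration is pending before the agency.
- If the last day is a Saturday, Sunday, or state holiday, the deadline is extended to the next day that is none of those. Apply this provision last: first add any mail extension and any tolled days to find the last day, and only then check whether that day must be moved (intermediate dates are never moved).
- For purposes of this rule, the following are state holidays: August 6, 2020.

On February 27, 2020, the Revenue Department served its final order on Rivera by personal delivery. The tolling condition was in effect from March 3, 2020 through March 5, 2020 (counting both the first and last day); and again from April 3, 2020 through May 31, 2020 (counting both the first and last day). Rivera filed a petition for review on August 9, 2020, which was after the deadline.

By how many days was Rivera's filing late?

97 days after February 27, 2020 is June 3, 2020.
Service was not by mail, so no mail extension applies.
From March 3, 2020 through March 5, 2020 inclusive is 3 days; tolling adds 3 days: June 3, 2020 + 3 days = June 6, 2020.
From April 3, 2020 through May 31, 2020 inclusive is 59 days; tolling adds 59 days: June 6, 2020 + 59 days = August 4, 2020.
August 4, 2020 is a Tuesday and not a state holiday, so no extension applies.
The deadline is August 4, 2020; from August 4, 2020 to August 9, 2020 is 5 days.

5 days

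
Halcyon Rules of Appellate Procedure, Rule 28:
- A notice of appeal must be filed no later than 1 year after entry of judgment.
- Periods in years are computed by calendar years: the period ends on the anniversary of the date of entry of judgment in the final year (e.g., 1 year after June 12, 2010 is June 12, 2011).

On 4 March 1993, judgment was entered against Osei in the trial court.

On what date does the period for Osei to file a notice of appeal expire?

March 4, 1994

1 year after 4 March 1993 is March 4, 1994.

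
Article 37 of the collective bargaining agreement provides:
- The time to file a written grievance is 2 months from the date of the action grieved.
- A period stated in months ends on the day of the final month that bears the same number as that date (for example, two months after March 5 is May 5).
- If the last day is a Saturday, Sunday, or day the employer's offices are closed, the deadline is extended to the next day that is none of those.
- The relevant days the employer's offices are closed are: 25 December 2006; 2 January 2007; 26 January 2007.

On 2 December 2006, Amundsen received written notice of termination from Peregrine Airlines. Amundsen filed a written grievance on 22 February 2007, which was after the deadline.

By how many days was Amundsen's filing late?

2 months after 2 December 2006 is February 2, 2007.
February 2, 2007 is a Friday and not a day the employer's offices are closed, so no extension applies.
The deadline is February 2, 2007; from February 2, 2007 to February 22, 2007 is 20 days.

20 days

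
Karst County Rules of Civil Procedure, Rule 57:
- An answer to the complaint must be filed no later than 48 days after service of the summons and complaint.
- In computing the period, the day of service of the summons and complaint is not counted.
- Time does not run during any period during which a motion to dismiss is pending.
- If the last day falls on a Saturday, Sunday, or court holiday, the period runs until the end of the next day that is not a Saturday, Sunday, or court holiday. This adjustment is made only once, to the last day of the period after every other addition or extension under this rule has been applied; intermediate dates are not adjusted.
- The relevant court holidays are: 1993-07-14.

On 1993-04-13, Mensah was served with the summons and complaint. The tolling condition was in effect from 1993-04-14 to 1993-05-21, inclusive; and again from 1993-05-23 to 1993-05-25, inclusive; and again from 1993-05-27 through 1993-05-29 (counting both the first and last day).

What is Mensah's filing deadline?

July 15, 1993

48 days after 1993-04-13 is May 31, 1993.
From April 14, 1993 through May 21, 1993 inclusive is 38 days; tolling adds 38 days: May 31, 1993 + 38 days = July 8, 1993.
From May 23, 1993 through May 25, 1993 inclusive is 3 days; tolling adds 3 days: July 8, 1993 + 3 days = July 11, 1993.
From May 27, 1993 through May 29, 1993 inclusive is 3 days; tolling adds 3 days: July 11, 1993 + 3 days = July 14, 1993.
July 14, 1993 is a listed holiday. The next qualifying day is July 15, 1993.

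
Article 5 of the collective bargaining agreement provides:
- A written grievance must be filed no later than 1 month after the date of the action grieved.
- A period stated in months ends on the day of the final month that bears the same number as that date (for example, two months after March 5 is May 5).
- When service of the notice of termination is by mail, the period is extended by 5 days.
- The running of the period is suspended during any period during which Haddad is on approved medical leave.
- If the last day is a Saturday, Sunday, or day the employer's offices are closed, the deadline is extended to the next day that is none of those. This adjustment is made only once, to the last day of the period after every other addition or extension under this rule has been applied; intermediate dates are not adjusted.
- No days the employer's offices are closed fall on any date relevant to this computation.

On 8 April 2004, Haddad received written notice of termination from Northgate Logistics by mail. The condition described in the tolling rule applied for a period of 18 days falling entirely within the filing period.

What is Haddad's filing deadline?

1 month after 8 April 2004 is May 8, 2004.
Service was by mail, adding 5 days: May 8, 2004 + 5 days = May 13, 2004.
Tolling adds 18 days: May 13, 2004 + 18 days = May 31, 2004.
May 31, 2004 is a Monday and not a day the employer's offices are closed, so no extension applies.

May 31, 2004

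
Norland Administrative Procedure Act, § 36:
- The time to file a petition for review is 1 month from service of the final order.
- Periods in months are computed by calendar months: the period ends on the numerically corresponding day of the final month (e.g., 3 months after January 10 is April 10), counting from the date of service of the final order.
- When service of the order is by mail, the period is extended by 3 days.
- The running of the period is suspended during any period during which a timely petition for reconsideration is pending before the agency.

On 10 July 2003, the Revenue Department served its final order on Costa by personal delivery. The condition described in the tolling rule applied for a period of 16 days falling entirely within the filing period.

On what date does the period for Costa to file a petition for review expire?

August 26, 2003

1 month after 10 July 2003 is August 10, 2003.
Service was not by mail, so no mail extension applies.
Tolling adds 16 days: August 10, 2003 + 16 days = August 26, 2003.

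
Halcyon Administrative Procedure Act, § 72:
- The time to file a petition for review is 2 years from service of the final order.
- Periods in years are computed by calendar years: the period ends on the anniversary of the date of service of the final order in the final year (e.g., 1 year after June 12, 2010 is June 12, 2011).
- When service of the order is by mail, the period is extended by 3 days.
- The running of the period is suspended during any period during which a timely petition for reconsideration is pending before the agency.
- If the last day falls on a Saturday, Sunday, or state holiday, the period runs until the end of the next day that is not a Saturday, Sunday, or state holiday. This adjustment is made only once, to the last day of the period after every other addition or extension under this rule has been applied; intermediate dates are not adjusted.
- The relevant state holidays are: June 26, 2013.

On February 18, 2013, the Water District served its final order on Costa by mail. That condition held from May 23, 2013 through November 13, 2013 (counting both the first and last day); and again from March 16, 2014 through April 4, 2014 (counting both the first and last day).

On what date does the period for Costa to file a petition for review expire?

2 years after February 18, 2013 is February 18, 2015.
Service was by mail, adding 3 days: February 18, 2015 + 3 days = February 21, 2015.
From May 23, 2013 through November 13, 2013 inclusive is 175 days; tolling adds 175 days: February 21, 2015 + 175 days = August 15, 2015.
From March 16, 2014 through April 4, 2014 inclusive is 20 days; tolling adds 20 days: August 15, 2015 + 20 days = September 4, 2015.
September 4, 2015 is a Friday and not a state holiday, so no extension applies.

September 4, 2015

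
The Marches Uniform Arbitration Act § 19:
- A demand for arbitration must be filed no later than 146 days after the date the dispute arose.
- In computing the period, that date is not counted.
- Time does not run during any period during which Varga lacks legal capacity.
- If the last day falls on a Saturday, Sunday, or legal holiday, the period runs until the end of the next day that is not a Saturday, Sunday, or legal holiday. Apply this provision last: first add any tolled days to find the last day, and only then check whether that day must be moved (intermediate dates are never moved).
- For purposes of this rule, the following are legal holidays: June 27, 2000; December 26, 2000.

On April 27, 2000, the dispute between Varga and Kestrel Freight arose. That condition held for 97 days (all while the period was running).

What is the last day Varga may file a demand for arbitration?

146 days after April 27, 2000 is September 20, 2000.
Tolling adds 97 days: September 20, 2000 + 97 days = December 26, 2000.
December 26, 2000 is a listed holiday. The next qualifying day is December 27, 2000.

December 27, 2000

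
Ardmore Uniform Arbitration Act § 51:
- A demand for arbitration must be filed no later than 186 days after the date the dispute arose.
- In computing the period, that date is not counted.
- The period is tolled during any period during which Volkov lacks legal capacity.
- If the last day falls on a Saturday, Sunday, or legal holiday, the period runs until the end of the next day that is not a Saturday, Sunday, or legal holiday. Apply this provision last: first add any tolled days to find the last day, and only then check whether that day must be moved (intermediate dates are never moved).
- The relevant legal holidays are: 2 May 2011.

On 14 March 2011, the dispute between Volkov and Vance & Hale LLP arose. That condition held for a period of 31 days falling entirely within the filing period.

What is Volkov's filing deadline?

October 17, 2011

186 days after 14 March 2011 is September 16, 2011.
Tolling adds 31 days: September 16, 2011 + 31 days = October 17, 2011.
October 17, 2011 is a Monday and not a legal holiday, so no extension applies.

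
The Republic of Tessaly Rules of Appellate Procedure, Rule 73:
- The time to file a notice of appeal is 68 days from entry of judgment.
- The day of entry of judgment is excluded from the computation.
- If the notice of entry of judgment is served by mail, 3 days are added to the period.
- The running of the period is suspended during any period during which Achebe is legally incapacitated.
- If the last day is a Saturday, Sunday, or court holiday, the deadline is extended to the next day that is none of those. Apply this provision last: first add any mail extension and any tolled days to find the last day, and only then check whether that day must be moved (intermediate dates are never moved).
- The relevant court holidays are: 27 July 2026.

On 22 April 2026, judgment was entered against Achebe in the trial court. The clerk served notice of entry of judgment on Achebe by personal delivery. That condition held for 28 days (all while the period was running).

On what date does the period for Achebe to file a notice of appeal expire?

July 28, 2026

68 days after 22 April 2026 is June 29, 2026.
Service was not by mail, so no mail extension applies.
Tolling adds 28 days: June 29, 2026 + 28 days = July 27, 2026.
July 27, 2026 is a listed holiday. The next qualifying day is July 28, 2026.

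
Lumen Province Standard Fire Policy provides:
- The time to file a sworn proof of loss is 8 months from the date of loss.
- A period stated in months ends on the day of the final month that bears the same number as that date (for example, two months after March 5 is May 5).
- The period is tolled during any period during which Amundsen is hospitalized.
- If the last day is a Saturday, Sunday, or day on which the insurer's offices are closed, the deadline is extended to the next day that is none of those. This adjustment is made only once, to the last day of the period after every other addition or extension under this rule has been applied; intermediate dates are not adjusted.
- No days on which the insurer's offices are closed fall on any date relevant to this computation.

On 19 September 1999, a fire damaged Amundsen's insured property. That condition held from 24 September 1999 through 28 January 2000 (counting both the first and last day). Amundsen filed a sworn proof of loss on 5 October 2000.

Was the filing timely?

No

8 months after 19 September 1999 is May 19, 2000.
From September 24, 1999 through January 28, 2000 inclusive is 127 days; tolling adds 127 days: May 19, 2000 + 127 days = September 23, 2000.
September 23, 2000 is Saturday; September 24, 2000 is Sunday. The next qualifying day is September 25, 2000.
The deadline is September 25, 2000; the filing on October 5, 2000 is after that date.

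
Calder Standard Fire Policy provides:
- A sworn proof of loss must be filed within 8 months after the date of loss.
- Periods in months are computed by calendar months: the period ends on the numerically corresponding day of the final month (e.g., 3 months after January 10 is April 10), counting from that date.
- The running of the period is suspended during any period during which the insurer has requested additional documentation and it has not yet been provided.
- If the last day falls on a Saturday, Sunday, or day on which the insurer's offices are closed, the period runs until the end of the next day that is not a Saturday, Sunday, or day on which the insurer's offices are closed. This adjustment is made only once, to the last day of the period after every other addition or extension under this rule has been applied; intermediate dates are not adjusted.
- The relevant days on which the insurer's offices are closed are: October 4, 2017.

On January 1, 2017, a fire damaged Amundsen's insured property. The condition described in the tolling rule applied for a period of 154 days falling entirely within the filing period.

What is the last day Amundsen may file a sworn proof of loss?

8 months after January 1, 2017 is September 1, 2017.
Tolling adds 154 days: September 1, 2017 + 154 days = February 2, 2018.
February 2, 2018 is a Friday and not a day on which the insurer's offices are closed, so no extension applies.

February 2, 2018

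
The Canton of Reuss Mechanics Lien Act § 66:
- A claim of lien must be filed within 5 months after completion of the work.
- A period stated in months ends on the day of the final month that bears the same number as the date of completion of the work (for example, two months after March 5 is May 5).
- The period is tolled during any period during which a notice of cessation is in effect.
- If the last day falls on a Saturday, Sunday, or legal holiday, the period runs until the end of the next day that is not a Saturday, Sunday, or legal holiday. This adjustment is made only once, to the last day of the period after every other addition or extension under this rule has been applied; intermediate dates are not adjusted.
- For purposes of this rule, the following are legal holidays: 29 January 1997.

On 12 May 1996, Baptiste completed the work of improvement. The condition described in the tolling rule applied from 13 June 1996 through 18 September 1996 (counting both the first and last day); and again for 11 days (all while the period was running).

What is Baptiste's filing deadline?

January 30, 1997

5 months after 12 May 1996 is October 12, 1996.
From June 13, 1996 through September 18, 1996 inclusive is 98 days; tolling adds 98 days: October 12, 1996 + 98 days = January 18, 1997.
Tolling adds 11 days: January 18, 1997 + 11 days = January 29, 1997.
January 29, 1997 is a listed holiday. The next qualifying day is January 30, 1997.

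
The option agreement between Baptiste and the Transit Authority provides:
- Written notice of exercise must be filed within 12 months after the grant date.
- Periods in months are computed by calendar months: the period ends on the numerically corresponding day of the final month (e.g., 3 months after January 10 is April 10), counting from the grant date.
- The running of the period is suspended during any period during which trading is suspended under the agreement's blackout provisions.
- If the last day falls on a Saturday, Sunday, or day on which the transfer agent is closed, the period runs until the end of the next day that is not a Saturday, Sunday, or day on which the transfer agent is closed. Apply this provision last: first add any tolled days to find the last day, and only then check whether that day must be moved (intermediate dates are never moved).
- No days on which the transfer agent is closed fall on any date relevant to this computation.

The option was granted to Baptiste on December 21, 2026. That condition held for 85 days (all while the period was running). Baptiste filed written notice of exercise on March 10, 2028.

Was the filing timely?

12 months after December 21, 2026 is December 21, 2027.
Tolling adds 85 days: December 21, 2027 + 85 days = March 15, 2028.
March 15, 2028 is a Wednesday and not a day on which the transfer agent is closed, so no extension applies.
The deadline is March 15, 2028; the filing on March 10, 2028 is on or before that date.

Yes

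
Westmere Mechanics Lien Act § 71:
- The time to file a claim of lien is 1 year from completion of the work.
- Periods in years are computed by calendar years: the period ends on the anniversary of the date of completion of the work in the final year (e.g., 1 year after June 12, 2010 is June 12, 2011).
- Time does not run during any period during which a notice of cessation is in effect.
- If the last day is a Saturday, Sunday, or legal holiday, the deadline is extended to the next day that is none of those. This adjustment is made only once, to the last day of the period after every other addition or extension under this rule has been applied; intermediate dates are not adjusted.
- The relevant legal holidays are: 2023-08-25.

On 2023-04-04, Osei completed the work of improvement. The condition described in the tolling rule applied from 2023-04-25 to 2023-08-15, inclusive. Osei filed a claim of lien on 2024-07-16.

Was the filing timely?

Yes

1 year after 2023-04-04 is April 4, 2024.
From April 25, 2023 through August 15, 2023 inclusive is 113 days; tolling adds 113 days: April 4, 2024 + 113 days = July 26, 2024.
July 26, 2024 is a Friday and not a legal holiday, so no extension applies.
The deadline is July 26, 2024; the filing on July 16, 2024 is on or before that date.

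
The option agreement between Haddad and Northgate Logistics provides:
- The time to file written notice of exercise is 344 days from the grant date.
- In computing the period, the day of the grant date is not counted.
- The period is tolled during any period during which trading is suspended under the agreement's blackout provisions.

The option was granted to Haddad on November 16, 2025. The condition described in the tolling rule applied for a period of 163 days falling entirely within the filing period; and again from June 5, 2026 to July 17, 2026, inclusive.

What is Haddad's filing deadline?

344 days after November 16, 2025 is October 26, 2026.
Tolling adds 163 days: October 26, 2026 + 163 days = April 7, 2027.
From June 5, 2026 through July 17, 2026 inclusive is 43 days; tolling adds 43 days: April 7, 2027 + 43 days = May 20, 2027.

May 20, 2027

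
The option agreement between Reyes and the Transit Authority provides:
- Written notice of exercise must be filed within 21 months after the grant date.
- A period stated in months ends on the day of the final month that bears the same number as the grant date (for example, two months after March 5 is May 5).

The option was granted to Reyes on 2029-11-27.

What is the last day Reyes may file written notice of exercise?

21 months after 2029-11-27 is August 27, 2031.

August 27, 2031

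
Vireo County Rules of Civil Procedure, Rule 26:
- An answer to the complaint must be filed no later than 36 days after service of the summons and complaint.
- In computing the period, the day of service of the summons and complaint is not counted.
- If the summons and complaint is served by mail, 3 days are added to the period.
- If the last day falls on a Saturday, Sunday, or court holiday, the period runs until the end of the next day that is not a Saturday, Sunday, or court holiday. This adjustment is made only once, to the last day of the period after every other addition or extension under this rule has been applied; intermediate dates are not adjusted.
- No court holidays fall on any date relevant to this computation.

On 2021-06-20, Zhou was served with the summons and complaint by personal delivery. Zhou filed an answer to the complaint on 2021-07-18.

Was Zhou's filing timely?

36 days after 2021-06-20 is July 26, 2021.
Service was not by mail, so no mail extension applies.
July 26, 2021 is a Monday and not a court holiday, so no extension applies.
The deadline is July 26, 2021; the filing on July 18, 2021 is on or before that date.

Yes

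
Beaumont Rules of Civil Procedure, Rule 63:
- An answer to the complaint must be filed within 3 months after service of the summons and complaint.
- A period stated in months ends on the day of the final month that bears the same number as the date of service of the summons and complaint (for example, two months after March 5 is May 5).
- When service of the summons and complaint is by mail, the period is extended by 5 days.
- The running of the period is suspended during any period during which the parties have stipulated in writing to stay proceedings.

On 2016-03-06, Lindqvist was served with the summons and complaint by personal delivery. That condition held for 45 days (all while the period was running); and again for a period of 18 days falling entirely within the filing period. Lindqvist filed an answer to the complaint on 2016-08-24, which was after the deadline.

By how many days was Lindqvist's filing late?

3 months after 2016-03-06 is June 6, 2016.
Service was not by mail, so no mail extension applies.
Tolling adds 45 days: June 6, 2016 + 45 days = July 21, 2016.
Tolling adds 18 days: July 21, 2016 + 18 days = August 8, 2016.
The deadline is August 8, 2016; from August 8, 2016 to August 24, 2016 is 16 days.

16 days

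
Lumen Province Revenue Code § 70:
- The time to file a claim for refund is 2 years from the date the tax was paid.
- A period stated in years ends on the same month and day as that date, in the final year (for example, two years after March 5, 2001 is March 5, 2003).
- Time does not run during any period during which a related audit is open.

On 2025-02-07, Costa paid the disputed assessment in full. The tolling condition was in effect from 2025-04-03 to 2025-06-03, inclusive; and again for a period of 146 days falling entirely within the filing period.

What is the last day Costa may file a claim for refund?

2 years after 2025-02-07 is February 7, 2027.
From April 3, 2025 through June 3, 2025 inclusive is 62 days; tolling adds 62 days: February 7, 2027 + 62 days = April 10, 2027.
Tolling adds 146 days: April 10, 2027 + 146 days = September 3, 2027.

September 3, 2027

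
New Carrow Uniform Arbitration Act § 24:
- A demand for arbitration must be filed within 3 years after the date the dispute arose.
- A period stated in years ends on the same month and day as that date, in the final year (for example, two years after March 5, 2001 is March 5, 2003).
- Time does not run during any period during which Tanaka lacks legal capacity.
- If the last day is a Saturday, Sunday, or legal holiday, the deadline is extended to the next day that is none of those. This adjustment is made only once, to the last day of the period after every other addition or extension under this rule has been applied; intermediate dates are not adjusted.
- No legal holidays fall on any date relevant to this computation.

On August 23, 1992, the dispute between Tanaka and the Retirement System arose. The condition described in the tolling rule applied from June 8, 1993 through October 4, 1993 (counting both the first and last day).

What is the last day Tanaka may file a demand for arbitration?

December 20, 1995

3 years after August 23, 1992 is August 23, 1995.
From June 8, 1993 through October 4, 1993 inclusive is 119 days; tolling adds 119 days: August 23, 1995 + 119 days = December 20, 1995.
December 20, 1995 is a Wednesday and not a legal holiday, so no extension applies.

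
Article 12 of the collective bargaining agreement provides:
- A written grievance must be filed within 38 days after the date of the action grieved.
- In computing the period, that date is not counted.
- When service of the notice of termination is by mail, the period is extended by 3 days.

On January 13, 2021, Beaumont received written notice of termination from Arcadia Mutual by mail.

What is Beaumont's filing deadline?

February 23, 2021

38 days after January 13, 2021 is February 20, 2021.
Service was by mail, adding 3 days: February 20, 2021 + 3 days = February 23, 2021.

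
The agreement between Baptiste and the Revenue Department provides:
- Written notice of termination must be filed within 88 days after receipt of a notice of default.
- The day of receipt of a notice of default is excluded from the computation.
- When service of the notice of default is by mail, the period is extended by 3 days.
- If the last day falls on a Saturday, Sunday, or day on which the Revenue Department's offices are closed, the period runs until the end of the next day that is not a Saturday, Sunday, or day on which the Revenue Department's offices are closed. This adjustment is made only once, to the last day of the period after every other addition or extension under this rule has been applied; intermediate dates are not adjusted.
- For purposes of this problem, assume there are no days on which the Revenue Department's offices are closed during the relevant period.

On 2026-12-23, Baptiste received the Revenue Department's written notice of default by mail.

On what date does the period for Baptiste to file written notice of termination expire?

March 24, 2027

88 days after 2026-12-23 is March 21, 2027.
Service was by mail, adding 3 days: March 21, 2027 + 3 days = March 24, 2027.
March 24, 2027 is a Wednesday and not a day on which the Revenue Department's offices are closed, so no extension applies.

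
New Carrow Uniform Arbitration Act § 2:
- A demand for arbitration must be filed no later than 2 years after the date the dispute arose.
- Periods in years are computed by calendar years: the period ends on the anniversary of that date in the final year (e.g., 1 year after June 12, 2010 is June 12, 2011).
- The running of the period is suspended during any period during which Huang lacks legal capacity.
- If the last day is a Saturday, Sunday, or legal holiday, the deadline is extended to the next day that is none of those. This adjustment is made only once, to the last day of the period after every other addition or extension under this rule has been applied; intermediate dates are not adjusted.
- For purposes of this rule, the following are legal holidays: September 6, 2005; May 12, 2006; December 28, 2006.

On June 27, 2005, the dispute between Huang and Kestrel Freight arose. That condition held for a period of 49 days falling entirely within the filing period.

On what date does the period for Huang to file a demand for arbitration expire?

2 years after June 27, 2005 is June 27, 2007.
Tolling adds 49 days: June 27, 2007 + 49 days = August 15, 2007.
August 15, 2007 is a Wednesday and not a legal holiday, so no extension applies.

August 15, 2007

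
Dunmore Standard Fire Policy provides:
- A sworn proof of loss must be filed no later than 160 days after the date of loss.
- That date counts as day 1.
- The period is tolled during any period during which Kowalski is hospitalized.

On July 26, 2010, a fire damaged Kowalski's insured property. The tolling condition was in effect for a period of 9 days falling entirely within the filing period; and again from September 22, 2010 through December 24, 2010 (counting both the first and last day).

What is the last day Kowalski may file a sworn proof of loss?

April 14, 2011

Counting July 26, 2010 as day 1, day 160 is January 1, 2011.
Tolling adds 9 days: January 1, 2011 + 9 days = January 10, 2011.
From September 22, 2010 through December 24, 2010 inclusive is 94 days; tolling adds 94 days: January 10, 2011 + 94 days = April 14, 2011.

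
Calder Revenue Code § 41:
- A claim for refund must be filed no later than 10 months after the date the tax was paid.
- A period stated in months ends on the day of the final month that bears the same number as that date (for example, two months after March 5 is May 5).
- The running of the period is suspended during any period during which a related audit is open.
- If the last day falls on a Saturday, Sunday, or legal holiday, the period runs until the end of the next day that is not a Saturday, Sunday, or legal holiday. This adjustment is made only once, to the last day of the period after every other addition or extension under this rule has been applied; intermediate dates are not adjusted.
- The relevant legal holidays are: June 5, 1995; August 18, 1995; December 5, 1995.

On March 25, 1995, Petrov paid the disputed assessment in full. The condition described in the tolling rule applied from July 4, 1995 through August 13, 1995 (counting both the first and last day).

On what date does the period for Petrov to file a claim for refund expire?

March 6, 1996

10 months after March 25, 1995 is January 25, 1996.
From July 4, 1995 through August 13, 1995 inclusive is 41 days; tolling adds 41 days: January 25, 1996 + 41 days = March 6, 1996.
March 6, 1996 is a Wednesday and not a legal holiday, so no extension applies.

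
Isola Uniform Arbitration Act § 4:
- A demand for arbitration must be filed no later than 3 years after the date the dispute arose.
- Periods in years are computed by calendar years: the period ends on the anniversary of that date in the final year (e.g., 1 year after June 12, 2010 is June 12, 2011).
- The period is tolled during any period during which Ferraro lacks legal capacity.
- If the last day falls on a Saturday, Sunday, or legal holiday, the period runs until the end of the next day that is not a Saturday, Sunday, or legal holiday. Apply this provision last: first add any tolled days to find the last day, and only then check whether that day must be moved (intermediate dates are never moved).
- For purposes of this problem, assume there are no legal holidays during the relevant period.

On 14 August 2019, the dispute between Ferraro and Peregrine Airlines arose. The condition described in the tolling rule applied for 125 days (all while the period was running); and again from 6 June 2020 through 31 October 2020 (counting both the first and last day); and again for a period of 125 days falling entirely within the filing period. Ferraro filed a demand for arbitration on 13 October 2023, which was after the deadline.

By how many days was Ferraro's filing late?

3 years after 14 August 2019 is August 14, 2022.
Tolling adds 125 days: August 14, 2022 + 125 days = December 17, 2022.
From June 6, 2020 through October 31, 2020 inclusive is 148 days; tolling adds 148 days: December 17, 2022 + 148 days = May 14, 2023.
Tolling adds 125 days: May 14, 2023 + 125 days = September 16, 2023.
September 16, 2023 is Saturday; September 17, 2023 is Sunday. The next qualifying day is September 18, 2023.
The deadline is September 18, 2023; from September 18, 2023 to October 13, 2023 is 25 days.

25 days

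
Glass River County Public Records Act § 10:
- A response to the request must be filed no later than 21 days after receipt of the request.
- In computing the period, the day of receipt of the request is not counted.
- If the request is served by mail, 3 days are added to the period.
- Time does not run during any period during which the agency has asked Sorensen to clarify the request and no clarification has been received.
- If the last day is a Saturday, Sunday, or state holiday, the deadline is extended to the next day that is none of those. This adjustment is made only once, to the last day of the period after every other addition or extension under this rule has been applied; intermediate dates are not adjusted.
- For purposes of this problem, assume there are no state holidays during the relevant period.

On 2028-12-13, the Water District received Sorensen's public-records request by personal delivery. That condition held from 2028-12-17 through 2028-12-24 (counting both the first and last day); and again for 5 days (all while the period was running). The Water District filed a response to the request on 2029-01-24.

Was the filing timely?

No

21 days after 2028-12-13 is January 3, 2029.
Service was not by mail, so no mail extension applies.
From December 17, 2028 through December 24, 2028 inclusive is 8 days; tolling adds 8 days: January 3, 2029 + 8 days = January 11, 2029.
Tolling adds 5 days: January 11, 2029 + 5 days = January 16, 2029.
January 16, 2029 is a Tuesday and not a state holiday, so no extension applies.
The deadline is January 16, 2029; the filing on January 24, 2029 is after that date.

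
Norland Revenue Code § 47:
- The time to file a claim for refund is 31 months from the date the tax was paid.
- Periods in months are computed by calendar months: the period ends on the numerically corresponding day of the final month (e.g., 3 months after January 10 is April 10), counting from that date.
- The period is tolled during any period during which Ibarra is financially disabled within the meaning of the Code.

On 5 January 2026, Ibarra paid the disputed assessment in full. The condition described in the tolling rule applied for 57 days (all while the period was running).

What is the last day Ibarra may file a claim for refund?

31 months after 5 January 2026 is August 5, 2028.
Tolling adds 57 days: August 5, 2028 + 57 days = October 1, 2028.

October 1, 2028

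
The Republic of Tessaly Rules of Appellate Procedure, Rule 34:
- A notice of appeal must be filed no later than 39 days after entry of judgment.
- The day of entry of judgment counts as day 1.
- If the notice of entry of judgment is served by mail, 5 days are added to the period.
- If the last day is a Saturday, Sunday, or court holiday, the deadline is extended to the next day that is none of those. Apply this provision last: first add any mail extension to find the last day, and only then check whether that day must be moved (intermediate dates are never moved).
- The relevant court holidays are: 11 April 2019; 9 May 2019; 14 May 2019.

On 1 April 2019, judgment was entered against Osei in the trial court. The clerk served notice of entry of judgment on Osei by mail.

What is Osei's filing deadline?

Counting 1 April 2019 as day 1, day 39 is May 9, 2019.
Service was by mail, adding 5 days: May 9, 2019 + 5 days = May 14, 2019.
May 14, 2019 is a listed holiday. The next qualifying day is May 15, 2019.

May 15, 2019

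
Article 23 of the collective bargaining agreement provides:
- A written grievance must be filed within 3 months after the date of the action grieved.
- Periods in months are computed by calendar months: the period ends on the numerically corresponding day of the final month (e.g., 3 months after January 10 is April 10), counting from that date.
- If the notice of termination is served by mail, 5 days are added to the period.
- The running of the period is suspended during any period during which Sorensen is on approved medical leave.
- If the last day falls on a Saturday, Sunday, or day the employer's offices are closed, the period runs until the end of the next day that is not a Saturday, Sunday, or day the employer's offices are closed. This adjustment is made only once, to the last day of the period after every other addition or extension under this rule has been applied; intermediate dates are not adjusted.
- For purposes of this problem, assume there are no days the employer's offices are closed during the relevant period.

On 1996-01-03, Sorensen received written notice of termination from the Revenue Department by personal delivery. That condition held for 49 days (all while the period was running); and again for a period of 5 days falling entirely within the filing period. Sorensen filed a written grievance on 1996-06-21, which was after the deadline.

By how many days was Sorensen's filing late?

3 months after 1996-01-03 is April 3, 1996.
Service was not by mail, so no mail extension applies.
Tolling adds 49 days: April 3, 1996 + 49 days = May 22, 1996.
Tolling adds 5 days: May 22, 1996 + 5 days = May 27, 1996.
May 27, 1996 is a Monday and not a day the employer's offices are closed, so no extension applies.
The deadline is May 27, 1996; from May 27, 1996 to June 21, 1996 is 25 days.

25 days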